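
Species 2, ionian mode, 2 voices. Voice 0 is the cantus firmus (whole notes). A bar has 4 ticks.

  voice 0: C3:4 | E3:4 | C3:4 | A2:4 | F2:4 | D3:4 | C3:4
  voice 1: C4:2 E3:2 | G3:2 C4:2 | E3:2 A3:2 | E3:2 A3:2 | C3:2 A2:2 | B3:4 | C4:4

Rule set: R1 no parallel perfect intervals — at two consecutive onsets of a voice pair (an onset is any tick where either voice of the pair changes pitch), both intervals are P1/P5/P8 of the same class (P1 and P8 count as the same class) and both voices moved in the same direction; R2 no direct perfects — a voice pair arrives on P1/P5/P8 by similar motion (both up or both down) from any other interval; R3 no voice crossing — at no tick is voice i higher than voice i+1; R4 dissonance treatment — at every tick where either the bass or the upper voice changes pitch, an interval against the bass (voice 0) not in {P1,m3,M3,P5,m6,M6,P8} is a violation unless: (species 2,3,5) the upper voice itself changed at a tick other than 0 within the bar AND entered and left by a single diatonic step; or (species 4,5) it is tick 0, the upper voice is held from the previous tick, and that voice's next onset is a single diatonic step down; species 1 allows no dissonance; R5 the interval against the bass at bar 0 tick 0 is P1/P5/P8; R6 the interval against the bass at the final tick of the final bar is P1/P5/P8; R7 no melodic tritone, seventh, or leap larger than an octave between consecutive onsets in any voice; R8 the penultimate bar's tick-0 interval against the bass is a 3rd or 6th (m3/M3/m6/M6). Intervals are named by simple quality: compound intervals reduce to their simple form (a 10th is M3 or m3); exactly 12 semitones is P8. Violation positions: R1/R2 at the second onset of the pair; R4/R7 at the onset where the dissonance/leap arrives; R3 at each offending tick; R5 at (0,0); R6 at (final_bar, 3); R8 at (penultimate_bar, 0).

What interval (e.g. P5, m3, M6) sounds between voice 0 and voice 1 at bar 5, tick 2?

M6

voice 0=D3 voice 1=B3 -> M6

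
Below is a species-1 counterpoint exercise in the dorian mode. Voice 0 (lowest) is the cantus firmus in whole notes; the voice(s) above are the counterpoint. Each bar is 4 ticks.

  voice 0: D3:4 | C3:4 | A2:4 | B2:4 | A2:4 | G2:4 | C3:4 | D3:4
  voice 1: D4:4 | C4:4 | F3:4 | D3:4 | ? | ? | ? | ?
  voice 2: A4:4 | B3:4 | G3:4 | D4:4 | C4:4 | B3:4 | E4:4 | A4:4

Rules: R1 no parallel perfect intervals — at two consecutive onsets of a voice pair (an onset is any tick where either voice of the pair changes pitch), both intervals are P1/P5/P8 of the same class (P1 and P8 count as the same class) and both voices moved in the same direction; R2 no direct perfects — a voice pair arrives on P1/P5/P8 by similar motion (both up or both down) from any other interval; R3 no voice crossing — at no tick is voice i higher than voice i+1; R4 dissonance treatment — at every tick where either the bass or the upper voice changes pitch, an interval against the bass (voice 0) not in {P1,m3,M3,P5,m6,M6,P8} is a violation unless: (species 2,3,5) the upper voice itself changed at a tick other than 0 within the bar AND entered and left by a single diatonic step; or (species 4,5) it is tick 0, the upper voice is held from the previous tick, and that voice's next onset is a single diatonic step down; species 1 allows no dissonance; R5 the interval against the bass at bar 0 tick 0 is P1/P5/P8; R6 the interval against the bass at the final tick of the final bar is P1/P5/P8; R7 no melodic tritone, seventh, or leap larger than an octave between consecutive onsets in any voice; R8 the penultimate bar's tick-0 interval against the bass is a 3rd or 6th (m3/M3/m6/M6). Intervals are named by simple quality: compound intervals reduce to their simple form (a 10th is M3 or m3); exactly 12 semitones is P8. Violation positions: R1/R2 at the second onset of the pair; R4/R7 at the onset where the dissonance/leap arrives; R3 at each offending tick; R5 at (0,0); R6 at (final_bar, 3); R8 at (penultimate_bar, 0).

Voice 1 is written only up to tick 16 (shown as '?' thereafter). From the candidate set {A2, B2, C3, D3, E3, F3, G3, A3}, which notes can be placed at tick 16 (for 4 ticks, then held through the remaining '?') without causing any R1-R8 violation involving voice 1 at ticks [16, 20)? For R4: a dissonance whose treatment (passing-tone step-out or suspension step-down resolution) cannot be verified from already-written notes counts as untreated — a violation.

A2: violates R2
B2: violates R4
C3: violates R1
D3: violates R4
E3: legal
F3: legal
G3: violates R4
A3: legal

{A3, E3, F3}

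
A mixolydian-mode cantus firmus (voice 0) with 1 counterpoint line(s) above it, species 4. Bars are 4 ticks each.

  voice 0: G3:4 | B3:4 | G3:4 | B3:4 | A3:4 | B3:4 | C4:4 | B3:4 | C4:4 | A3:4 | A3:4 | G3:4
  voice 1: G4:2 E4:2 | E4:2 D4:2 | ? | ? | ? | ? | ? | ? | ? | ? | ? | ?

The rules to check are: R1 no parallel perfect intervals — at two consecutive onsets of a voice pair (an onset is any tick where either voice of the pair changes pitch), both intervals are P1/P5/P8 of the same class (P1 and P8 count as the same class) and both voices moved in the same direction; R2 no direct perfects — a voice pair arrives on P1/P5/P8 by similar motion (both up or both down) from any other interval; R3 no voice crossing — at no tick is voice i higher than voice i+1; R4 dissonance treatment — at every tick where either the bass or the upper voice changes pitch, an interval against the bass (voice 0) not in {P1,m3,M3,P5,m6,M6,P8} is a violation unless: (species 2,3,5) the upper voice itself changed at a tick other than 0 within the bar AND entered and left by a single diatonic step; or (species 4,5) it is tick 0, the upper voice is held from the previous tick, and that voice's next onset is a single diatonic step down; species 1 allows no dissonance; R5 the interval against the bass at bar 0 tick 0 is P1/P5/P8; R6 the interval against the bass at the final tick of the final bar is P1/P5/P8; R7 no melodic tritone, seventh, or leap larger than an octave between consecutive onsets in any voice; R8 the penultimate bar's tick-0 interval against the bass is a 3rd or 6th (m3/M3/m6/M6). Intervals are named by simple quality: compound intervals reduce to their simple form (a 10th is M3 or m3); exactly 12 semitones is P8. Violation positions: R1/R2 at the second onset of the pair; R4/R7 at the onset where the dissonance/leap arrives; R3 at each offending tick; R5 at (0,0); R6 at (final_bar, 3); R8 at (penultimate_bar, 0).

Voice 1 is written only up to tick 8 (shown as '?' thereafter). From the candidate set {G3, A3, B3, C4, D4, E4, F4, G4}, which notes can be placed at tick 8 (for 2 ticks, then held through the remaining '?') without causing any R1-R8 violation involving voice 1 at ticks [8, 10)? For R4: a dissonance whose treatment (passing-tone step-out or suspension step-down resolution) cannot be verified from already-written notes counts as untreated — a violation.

{B3, D4, E4, G4}

G3: violates R2
A3: violates R4
B3: legal
C4: violates R4
D4: legal
E4: legal
F4: violates R4
G4: legal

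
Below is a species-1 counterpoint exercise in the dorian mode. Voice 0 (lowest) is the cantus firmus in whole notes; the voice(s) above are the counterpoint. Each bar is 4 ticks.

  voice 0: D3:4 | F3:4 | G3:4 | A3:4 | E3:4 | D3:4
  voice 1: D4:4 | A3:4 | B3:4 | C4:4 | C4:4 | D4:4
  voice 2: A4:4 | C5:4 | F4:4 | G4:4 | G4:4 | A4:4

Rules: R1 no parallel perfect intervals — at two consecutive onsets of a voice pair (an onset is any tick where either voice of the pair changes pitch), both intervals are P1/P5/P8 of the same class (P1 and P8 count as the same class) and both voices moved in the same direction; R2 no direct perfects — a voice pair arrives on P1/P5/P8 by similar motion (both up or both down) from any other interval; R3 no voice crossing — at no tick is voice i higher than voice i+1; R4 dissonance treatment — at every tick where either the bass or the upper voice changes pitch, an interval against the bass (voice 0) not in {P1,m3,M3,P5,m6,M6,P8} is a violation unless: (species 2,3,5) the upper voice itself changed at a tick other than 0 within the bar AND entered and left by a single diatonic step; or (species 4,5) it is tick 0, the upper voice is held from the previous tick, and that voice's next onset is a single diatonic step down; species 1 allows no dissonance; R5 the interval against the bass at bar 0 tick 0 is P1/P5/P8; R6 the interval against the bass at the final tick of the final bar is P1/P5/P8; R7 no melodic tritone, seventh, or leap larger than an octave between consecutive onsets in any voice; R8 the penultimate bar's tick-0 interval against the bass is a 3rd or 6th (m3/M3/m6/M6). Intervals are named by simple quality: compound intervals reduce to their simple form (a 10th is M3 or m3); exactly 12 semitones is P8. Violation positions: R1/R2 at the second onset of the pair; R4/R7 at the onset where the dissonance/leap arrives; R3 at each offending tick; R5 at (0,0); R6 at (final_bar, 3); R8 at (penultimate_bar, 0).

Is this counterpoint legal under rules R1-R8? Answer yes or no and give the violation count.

bar 0: v0=D3 v1=D4 v2=A4 (P5)
bar 1: v0=F3 v1=A3 v2=C5 (P5)
bar 2: v0=G3 v1=B3 v2=F4 (m7)
bar 3: v0=A3 v1=C4 v2=G4 (m7)
bar 4: v0=E3 v1=C4 v2=G4 (m3)
bar 5: v0=D3 v1=D4 v2=A4 (P5)
  R1 @ bar1.0: D3/A4 P5 -> F3/C5 P5 similar
  R4 @ bar2.0: G3/F4 m7 untreated
  R2 @ bar3.0: B3/F4 TT -> C4/G4 P5 similar
  R4 @ bar3.0: A3/G4 m7 untreated
  R1 @ bar5.0: C4/G4 P5 -> D4/A4 P5 similar

No (5 violations)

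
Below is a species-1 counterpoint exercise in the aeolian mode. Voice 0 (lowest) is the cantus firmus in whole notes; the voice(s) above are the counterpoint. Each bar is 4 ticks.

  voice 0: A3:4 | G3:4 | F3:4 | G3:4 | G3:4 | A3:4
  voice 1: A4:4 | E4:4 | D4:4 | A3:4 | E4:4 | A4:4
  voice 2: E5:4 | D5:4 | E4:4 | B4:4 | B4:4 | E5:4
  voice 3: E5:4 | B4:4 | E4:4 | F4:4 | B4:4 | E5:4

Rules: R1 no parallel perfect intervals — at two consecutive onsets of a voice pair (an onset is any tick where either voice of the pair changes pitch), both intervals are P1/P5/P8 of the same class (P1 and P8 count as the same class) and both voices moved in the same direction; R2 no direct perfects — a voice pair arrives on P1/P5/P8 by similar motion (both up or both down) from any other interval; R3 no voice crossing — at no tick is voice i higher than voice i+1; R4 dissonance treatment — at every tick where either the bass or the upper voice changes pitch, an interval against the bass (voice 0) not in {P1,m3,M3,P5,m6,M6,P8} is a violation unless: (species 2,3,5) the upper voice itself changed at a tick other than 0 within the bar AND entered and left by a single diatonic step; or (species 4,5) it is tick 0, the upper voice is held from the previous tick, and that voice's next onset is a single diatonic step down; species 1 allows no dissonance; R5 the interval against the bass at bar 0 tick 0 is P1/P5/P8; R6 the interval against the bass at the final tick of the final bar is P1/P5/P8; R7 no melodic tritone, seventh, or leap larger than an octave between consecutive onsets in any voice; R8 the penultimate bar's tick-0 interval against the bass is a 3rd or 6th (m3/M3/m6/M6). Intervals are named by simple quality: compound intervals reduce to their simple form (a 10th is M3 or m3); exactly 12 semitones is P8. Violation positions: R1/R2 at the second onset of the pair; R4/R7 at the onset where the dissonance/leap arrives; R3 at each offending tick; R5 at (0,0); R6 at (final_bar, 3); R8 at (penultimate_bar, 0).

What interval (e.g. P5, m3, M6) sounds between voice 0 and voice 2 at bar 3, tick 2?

voice 0=G3 voice 2=B4 -> M3

M3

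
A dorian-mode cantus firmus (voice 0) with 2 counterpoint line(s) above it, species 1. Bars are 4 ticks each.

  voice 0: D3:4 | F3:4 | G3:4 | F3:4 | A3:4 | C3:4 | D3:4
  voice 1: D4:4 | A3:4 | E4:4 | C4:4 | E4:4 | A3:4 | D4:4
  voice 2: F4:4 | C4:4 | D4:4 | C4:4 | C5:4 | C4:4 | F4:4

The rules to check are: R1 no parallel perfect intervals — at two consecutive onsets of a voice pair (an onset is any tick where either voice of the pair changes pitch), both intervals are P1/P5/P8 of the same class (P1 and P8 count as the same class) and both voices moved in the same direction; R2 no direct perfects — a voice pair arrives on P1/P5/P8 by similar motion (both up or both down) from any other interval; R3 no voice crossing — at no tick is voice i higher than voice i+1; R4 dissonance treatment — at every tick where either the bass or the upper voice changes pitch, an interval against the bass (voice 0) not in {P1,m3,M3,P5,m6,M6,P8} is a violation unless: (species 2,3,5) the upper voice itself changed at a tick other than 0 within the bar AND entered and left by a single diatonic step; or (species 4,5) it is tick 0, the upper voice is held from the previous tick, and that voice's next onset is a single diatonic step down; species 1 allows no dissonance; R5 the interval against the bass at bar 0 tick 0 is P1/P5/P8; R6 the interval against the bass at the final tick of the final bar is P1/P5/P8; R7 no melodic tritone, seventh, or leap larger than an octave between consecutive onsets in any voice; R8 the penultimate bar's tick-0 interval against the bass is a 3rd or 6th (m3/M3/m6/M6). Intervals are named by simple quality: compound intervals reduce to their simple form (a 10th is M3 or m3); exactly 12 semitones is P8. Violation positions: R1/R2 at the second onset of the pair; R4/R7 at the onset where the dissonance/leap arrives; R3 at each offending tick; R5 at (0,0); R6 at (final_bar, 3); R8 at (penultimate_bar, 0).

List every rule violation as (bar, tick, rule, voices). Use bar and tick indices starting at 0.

(0, 0, R5, (0, 2))
(2, 0, R1, (0, 2))
(2, 0, R3, (1, 2))
(2, 1, R3, (1, 2))
(2, 2, R3, (1, 2))
(2, 3, R3, (1, 2))
(3, 0, R1, (0, 2))
(3, 0, R2, (0, 1))
(3, 0, R2, (1, 2))
(4, 0, R1, (0, 1))
(5, 0, R2, (0, 2))
(5, 0, R8, (0, 2))
(6, 0, R2, (0, 1))
(6, 3, R6, (0, 2))

bar 0: v0=D3 v1=D4 v2=F4 downbeat m3
bar 1: v0=F3 v1=A3 v2=C4 downbeat P5
bar 2: v0=G3 v1=E4 v2=D4 downbeat P5
bar 3: v0=F3 v1=C4 v2=C4 downbeat P5
bar 4: v0=A3 v1=E4 v2=C5 downbeat m3
bar 5: v0=C3 v1=A3 v2=C4 downbeat P8
bar 6: v0=D3 v1=D4 v2=F4 downbeat m3
  -> R5 @ bar 0 tick 0 v(0, 2): opens on m3
  -> R1 @ bar 2 tick 0 v(0, 2): F3/C4 P5 -> G3/D4 P5 similar
  -> R3 @ bar 2 tick 0 v(1, 2): E4 above D4
  -> R3 @ bar 2 tick 1 v(1, 2): E4 above D4
  -> R3 @ bar 2 tick 2 v(1, 2): E4 above D4
  -> R3 @ bar 2 tick 3 v(1, 2): E4 above D4
  -> R1 @ bar 3 tick 0 v(0, 2): G3/D4 P5 -> F3/C4 P5 similar
  -> R2 @ bar 3 tick 0 v(0, 1): G3/E4 M6 -> F3/C4 P5 similar
  -> R2 @ bar 3 tick 0 v(1, 2): E4/D4 M2 -> C4/C4 P1 similar
  -> R1 @ bar 4 tick 0 v(0, 1): F3/C4 P5 -> A3/E4 P5 similar
  -> R2 @ bar 5 tick 0 v(0, 2): A3/C5 m3 -> C3/C4 P8 similar
  -> R8 @ bar 5 tick 0 v(0, 2): penult P8 not 3rd/6th
  -> R2 @ bar 6 tick 0 v(0, 1): C3/A3 M6 -> D3/D4 P8 similar
  -> R6 @ bar 6 tick 3 v(0, 2): closes on m3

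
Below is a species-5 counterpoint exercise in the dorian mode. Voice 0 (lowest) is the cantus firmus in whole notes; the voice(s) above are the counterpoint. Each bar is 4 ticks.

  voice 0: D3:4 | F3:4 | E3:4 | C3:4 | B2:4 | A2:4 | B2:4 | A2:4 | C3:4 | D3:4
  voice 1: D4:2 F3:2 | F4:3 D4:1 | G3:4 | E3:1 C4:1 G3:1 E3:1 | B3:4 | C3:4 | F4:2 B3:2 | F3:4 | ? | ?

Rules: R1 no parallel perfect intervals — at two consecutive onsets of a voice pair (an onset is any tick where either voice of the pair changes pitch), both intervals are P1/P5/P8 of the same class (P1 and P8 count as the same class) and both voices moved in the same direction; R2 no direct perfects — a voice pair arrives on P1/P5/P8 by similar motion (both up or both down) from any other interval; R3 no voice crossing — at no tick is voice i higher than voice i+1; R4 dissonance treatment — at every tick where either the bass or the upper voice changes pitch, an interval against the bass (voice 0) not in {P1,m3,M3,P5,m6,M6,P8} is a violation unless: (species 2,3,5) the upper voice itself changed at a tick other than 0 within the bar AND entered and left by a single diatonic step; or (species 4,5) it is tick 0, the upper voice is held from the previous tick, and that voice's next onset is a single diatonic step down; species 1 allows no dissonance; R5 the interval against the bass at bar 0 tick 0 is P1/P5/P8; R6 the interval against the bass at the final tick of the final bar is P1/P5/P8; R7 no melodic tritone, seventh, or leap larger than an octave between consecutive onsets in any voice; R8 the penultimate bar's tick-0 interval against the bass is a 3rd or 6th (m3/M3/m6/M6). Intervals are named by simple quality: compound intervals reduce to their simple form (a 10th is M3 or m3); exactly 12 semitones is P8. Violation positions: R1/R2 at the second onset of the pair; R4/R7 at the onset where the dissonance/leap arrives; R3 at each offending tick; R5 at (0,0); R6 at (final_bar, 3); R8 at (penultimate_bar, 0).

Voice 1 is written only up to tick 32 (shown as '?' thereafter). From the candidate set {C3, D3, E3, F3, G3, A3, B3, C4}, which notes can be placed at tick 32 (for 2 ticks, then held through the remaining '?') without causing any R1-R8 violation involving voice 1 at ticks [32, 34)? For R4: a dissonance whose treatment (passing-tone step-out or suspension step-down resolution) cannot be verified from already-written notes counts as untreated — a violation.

C3: violates R8
D3: violates R4,R8
E3: legal
F3: violates R4,R8
G3: violates R2,R8
A3: legal
B3: violates R4,R7,R8
C4: violates R2,R8

{A3, E3}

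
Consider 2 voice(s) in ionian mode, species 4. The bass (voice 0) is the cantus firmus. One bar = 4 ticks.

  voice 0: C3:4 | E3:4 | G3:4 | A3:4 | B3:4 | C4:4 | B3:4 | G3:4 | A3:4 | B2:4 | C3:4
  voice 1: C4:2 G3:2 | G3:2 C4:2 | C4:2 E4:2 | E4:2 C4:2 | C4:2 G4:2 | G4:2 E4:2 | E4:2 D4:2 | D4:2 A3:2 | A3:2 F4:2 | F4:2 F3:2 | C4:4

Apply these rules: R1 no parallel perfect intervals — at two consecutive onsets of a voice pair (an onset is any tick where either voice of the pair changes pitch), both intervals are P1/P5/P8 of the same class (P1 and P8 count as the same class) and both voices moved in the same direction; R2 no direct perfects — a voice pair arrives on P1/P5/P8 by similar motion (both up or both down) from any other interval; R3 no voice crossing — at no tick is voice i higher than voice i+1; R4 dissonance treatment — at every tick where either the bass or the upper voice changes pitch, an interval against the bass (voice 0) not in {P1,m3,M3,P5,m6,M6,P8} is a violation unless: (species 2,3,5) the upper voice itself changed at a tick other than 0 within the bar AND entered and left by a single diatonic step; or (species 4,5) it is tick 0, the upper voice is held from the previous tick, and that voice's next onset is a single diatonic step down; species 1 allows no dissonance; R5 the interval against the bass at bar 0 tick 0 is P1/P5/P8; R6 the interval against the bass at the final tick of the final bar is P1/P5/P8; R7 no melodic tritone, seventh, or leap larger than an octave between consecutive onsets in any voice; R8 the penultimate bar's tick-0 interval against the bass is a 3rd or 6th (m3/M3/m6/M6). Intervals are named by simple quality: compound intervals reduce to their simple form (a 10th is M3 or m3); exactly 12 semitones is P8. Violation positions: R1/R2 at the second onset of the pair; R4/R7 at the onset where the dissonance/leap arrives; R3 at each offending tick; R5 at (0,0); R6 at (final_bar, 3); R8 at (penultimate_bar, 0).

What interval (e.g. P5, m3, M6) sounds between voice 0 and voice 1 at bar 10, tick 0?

P8

voice 0=C3 voice 1=C4 -> P8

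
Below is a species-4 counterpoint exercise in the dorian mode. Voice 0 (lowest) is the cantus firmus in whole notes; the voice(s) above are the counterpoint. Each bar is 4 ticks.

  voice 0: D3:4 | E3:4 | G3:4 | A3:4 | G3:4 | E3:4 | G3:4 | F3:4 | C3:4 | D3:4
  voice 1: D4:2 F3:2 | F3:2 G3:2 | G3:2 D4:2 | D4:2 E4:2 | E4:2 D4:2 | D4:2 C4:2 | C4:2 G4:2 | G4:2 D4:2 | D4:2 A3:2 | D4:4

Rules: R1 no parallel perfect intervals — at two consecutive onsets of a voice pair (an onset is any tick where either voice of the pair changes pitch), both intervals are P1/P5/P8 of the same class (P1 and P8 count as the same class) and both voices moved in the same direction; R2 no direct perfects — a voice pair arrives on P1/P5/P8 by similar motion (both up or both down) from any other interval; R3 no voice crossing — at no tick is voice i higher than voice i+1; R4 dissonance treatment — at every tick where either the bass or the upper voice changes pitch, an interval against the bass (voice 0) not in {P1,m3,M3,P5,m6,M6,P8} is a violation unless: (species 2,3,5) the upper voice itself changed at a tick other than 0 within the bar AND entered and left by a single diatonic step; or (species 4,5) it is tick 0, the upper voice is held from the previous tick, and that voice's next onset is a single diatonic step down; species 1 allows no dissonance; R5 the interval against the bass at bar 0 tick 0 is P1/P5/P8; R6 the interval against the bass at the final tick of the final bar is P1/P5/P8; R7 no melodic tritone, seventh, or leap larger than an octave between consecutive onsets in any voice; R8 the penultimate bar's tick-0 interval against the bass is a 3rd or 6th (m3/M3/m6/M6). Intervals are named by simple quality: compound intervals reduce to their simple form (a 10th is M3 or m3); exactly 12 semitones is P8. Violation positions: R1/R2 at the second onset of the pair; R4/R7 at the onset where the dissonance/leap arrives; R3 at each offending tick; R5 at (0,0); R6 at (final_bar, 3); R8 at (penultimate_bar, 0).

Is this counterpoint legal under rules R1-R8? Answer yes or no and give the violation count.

bar 0: v0=D3 v1=D4 (P8)
bar 1: v0=E3 v1=F3 (m2)
bar 2: v0=G3 v1=G3 (P1)
bar 3: v0=A3 v1=D4 (P4)
bar 4: v0=G3 v1=E4 (M6)
bar 5: v0=E3 v1=D4 (m7)
bar 6: v0=G3 v1=C4 (P4)
bar 7: v0=F3 v1=G4 (M2)
bar 8: v0=C3 v1=D4 (M2)
bar 9: v0=D3 v1=D4 (P8)
  R4 @ bar1.0: E3/F3 m2 untreated
  R4 @ bar3.0: A3/D4 P4 untreated
  R4 @ bar6.0: G3/C4 P4 untreated
  R4 @ bar7.0: F3/G4 M2 untreated
  R4 @ bar8.0: C3/D4 M2 untreated
  R8 @ bar8.0: penult M2 not 3rd/6th
  R2 @ bar9.0: C3/A3 M6 -> D3/D4 P8 similar

No (7 violations)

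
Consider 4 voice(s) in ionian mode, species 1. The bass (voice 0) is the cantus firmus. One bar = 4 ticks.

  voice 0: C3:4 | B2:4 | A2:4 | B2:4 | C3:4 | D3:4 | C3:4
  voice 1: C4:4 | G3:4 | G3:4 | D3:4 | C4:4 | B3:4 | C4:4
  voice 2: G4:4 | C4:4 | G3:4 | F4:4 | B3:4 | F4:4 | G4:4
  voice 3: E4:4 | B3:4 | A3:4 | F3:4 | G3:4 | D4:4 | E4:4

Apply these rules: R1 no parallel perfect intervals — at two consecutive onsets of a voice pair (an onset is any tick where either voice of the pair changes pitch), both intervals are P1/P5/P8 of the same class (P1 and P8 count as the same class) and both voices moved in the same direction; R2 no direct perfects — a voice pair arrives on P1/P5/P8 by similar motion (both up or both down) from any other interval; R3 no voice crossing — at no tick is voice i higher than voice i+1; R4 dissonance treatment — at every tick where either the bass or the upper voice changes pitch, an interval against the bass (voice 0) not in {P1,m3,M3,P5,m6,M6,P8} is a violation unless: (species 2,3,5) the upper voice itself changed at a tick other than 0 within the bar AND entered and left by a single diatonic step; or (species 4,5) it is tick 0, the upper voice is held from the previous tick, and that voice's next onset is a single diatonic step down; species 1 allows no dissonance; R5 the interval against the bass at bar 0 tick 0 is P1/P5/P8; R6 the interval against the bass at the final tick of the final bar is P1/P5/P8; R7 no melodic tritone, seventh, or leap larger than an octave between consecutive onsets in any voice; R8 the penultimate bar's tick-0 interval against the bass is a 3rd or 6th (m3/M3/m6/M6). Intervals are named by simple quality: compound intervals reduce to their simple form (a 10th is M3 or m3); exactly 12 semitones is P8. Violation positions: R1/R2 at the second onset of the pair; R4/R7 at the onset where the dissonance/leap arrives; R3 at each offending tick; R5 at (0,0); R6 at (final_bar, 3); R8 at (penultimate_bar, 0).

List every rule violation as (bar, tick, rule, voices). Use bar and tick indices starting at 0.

(0, 0, R3, (2, 3))
(0, 0, R5, (0, 3))
(0, 1, R3, (2, 3))
(0, 2, R3, (2, 3))
(0, 3, R3, (2, 3))
(1, 0, R2, (0, 3))
(1, 0, R3, (2, 3))
(1, 0, R4, (0, 2))
(1, 1, R3, (2, 3))
(1, 2, R3, (2, 3))
(1, 3, R3, (2, 3))
(2, 0, R1, (0, 3))
(2, 0, R4, (0, 1))
(2, 0, R4, (0, 2))
(3, 0, R3, (2, 3))
(3, 0, R4, (0, 2))
(3, 0, R4, (0, 3))
(3, 0, R7, (2,))
(3, 1, R3, (2, 3))
(3, 2, R3, (2, 3))
(3, 3, R3, (2, 3))
(4, 0, R2, (0, 1))
(4, 0, R2, (0, 3))
(4, 0, R3, (1, 2))
(4, 0, R3, (2, 3))
(4, 0, R4, (0, 2))
(4, 0, R7, (1,))
(4, 0, R7, (2,))
(4, 1, R3, (1, 2))
(4, 1, R3, (2, 3))
(4, 2, R3, (1, 2))
(4, 2, R3, (2, 3))
(4, 3, R3, (1, 2))
(4, 3, R3, (2, 3))
(5, 0, R2, (0, 3))
(5, 0, R3, (2, 3))
(5, 0, R7, (2,))
(5, 0, R8, (0, 3))
(5, 1, R3, (2, 3))
(5, 2, R3, (2, 3))
(5, 3, R3, (2, 3))
(6, 0, R2, (1, 2))
(6, 0, R3, (2, 3))
(6, 1, R3, (2, 3))
(6, 2, R3, (2, 3))
(6, 3, R3, (2, 3))
(6, 3, R6, (0, 3))

bar 0: v0=C3 v1=C4 v2=G4 v3=E4 downbeat M3
bar 1: v0=B2 v1=G3 v2=C4 v3=B3 downbeat P8
bar 2: v0=A2 v1=G3 v2=G3 v3=A3 downbeat P8
bar 3: v0=B2 v1=D3 v2=F4 v3=F3 downbeat TT
bar 4: v0=C3 v1=C4 v2=B3 v3=G3 downbeat P5
bar 5: v0=D3 v1=B3 v2=F4 v3=D4 downbeat P8
bar 6: v0=C3 v1=C4 v2=G4 v3=E4 downbeat M3
  -> R3 @ bar 0 tick 0 v(2, 3): G4 above E4
  -> R5 @ bar 0 tick 0 v(0, 3): opens on M3
  -> R3 @ bar 0 tick 1 v(2, 3): G4 above E4
  -> R3 @ bar 0 tick 2 v(2, 3): G4 above E4
  -> R3 @ bar 0 tick 3 v(2, 3): G4 above E4
  -> R2 @ bar 1 tick 0 v(0, 3): C3/E4 M3 -> B2/B3 P8 similar
  -> R3 @ bar 1 tick 0 v(2, 3): C4 above B3
  -> R4 @ bar 1 tick 0 v(0, 2): B2/C4 m2 untreated
  -> R3 @ bar 1 tick 1 v(2, 3): C4 above B3
  -> R3 @ bar 1 tick 2 v(2, 3): C4 above B3
  -> R3 @ bar 1 tick 3 v(2, 3): C4 above B3
  -> R1 @ bar 2 tick 0 v(0, 3): B2/B3 P8 -> A2/A3 P8 similar
  -> R4 @ bar 2 tick 0 v(0, 1): A2/G3 m7 untreated
  -> R4 @ bar 2 tick 0 v(0, 2): A2/G3 m7 untreated
  -> R3 @ bar 3 tick 0 v(2, 3): F4 above F3
  -> R4 @ bar 3 tick 0 v(0, 2): B2/F4 TT untreated
  -> R4 @ bar 3 tick 0 v(0, 3): B2/F3 TT untreated
  -> R7 @ bar 3 tick 0 v(2,): G3->F4 leap 10st
  -> R3 @ bar 3 tick 1 v(2, 3): F4 above F3
  -> R3 @ bar 3 tick 2 v(2, 3): F4 above F3
  -> R3 @ bar 3 tick 3 v(2, 3): F4 above F3
  -> R2 @ bar 4 tick 0 v(0, 1): B2/D3 m3 -> C3/C4 P8 similar
  -> R2 @ bar 4 tick 0 v(0, 3): B2/F3 TT -> C3/G3 P5 similar
  -> R3 @ bar 4 tick 0 v(1, 2): C4 above B3
  -> R3 @ bar 4 tick 0 v(2, 3): B3 above G3
  -> R4 @ bar 4 tick 0 v(0, 2): C3/B3 M7 untreated
  -> R7 @ bar 4 tick 0 v(1,): D3->C4 leap 10st
  -> R7 @ bar 4 tick 0 v(2,): F4->B3 leap 6st
  -> R3 @ bar 4 tick 1 v(1, 2): C4 above B3
  -> R3 @ bar 4 tick 1 v(2, 3): B3 above G3
  -> R3 @ bar 4 tick 2 v(1, 2): C4 above B3
  -> R3 @ bar 4 tick 2 v(2, 3): B3 above G3
  -> R3 @ bar 4 tick 3 v(1, 2): C4 above B3
  -> R3 @ bar 4 tick 3 v(2, 3): B3 above G3
  -> R2 @ bar 5 tick 0 v(0, 3): C3/G3 P5 -> D3/D4 P8 similar
  -> R3 @ bar 5 tick 0 v(2, 3): F4 above D4
  -> R7 @ bar 5 tick 0 v(2,): B3->F4 leap 6st
  -> R8 @ bar 5 tick 0 v(0, 3): penult P8 not 3rd/6th
  -> R3 @ bar 5 tick 1 v(2, 3): F4 above D4
  -> R3 @ bar 5 tick 2 v(2, 3): F4 above D4
  -> R3 @ bar 5 tick 3 v(2, 3): F4 above D4
  -> R2 @ bar 6 tick 0 v(1, 2): B3/F4 TT -> C4/G4 P5 similar
  -> R3 @ bar 6 tick 0 v(2, 3): G4 above E4
  -> R3 @ bar 6 tick 1 v(2, 3): G4 above E4
  -> R3 @ bar 6 tick 2 v(2, 3): G4 above E4
  -> R3 @ bar 6 tick 3 v(2, 3): G4 above E4
  -> R6 @ bar 6 tick 3 v(0, 3): closes on M3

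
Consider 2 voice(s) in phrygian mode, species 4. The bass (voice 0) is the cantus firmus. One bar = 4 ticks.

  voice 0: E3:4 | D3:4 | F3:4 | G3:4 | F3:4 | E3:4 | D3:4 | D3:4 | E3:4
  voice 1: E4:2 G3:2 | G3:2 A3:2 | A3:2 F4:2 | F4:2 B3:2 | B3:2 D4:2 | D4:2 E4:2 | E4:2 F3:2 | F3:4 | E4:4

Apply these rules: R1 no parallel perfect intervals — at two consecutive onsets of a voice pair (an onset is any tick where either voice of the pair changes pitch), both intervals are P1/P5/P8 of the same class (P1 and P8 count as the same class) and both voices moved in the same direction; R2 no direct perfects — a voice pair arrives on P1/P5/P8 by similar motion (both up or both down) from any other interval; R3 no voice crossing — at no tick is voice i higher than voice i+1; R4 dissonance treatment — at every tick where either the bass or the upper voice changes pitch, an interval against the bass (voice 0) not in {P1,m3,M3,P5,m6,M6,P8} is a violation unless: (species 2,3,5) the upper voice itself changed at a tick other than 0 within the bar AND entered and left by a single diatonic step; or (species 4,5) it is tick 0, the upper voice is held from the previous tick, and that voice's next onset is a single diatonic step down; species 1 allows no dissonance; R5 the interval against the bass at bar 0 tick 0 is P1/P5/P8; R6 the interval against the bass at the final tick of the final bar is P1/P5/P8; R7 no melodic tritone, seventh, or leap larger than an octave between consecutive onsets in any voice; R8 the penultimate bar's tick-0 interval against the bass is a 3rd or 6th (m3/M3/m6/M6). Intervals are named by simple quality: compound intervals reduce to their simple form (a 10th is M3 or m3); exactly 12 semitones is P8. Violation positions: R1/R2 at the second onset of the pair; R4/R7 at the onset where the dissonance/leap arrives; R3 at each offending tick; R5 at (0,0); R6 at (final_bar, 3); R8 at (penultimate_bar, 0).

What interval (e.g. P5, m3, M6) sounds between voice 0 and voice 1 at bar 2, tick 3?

voice 0=F3 voice 1=F4 -> P8

P8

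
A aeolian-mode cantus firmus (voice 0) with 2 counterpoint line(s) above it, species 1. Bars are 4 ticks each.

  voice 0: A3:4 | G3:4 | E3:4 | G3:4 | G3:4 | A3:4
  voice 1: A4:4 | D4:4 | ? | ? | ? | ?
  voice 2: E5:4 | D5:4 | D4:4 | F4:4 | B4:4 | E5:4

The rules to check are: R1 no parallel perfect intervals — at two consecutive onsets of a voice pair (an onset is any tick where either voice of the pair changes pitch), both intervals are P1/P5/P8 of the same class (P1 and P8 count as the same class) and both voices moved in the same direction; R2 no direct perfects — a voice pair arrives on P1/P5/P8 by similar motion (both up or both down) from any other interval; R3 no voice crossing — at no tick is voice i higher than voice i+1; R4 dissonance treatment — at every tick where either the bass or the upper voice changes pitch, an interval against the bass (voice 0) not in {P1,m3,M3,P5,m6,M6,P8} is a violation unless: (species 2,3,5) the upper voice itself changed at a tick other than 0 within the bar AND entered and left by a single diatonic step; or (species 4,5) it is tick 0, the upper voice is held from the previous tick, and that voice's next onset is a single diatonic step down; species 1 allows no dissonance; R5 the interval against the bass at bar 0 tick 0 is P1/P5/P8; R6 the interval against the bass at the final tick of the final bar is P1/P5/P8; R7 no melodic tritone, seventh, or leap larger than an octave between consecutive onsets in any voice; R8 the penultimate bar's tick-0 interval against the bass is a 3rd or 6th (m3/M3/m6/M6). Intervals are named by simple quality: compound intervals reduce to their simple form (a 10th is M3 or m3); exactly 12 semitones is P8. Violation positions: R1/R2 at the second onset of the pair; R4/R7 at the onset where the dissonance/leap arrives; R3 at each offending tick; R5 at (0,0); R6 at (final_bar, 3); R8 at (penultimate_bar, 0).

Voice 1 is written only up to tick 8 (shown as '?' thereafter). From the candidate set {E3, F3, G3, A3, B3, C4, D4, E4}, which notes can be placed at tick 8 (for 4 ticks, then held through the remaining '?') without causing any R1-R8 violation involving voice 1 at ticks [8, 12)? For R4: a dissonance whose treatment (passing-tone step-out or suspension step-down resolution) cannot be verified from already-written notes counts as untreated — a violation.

{C4}

E3: violates R2,R7
F3: violates R4
G3: violates R2
A3: violates R4
B3: violates R1
C4: legal
D4: violates R4
E4: violates R3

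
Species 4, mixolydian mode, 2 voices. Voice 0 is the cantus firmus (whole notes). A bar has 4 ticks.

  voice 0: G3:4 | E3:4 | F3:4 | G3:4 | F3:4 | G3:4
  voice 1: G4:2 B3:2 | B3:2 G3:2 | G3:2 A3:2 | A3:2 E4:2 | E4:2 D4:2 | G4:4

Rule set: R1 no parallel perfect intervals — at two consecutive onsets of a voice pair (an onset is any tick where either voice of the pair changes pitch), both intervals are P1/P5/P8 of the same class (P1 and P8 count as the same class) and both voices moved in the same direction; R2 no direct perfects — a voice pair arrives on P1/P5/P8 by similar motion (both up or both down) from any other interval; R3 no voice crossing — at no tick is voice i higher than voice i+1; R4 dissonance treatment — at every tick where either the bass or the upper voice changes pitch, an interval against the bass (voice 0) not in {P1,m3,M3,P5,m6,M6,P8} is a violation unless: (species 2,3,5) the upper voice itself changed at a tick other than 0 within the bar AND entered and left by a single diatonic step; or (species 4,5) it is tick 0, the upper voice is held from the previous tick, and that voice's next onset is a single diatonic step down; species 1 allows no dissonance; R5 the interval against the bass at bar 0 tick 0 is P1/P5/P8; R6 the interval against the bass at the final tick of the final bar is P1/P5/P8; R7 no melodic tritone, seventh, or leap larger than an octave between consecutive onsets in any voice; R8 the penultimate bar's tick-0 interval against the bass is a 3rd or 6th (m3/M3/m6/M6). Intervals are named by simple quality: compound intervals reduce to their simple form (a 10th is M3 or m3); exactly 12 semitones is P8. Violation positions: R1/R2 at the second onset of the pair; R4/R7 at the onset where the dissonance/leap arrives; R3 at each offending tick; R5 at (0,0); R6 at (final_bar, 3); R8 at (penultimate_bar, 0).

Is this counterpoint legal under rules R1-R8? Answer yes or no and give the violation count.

No (4 violations)

bar 0: v0=G3 v1=G4 (P8)
bar 1: v0=E3 v1=B3 (P5)
bar 2: v0=F3 v1=G3 (M2)
bar 3: v0=G3 v1=A3 (M2)
bar 4: v0=F3 v1=E4 (M7)
bar 5: v0=G3 v1=G4 (P8)
  R4 @ bar2.0: F3/G3 M2 untreated
  R4 @ bar3.0: G3/A3 M2 untreated
  R8 @ bar4.0: penult M7 not 3rd/6th
  R2 @ bar5.0: F3/D4 M6 -> G3/G4 P8 similar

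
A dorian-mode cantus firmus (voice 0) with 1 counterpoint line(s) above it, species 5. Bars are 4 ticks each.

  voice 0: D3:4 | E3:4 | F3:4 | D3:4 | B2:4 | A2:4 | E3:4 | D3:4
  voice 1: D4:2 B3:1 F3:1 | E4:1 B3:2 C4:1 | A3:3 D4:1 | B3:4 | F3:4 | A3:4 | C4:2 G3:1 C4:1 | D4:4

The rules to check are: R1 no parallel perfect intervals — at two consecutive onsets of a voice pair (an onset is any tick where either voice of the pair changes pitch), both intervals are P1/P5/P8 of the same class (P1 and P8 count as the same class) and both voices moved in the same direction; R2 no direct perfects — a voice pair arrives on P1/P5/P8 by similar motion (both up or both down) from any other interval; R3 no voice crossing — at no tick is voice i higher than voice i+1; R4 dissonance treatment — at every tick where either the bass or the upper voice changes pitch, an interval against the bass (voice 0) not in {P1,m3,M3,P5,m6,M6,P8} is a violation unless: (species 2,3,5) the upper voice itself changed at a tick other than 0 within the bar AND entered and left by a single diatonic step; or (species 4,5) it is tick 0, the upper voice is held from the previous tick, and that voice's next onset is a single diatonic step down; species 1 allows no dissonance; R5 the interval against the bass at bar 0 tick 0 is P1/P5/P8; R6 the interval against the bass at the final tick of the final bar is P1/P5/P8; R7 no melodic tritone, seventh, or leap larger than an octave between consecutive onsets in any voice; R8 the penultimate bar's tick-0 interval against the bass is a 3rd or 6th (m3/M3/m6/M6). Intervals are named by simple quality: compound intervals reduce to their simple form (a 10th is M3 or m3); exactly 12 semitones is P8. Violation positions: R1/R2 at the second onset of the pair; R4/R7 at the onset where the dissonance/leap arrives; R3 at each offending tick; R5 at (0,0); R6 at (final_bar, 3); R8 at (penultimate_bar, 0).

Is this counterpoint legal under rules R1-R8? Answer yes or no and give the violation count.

No (5 violations)

bar 0: v0=D3 v1=D4 (P8)
bar 1: v0=E3 v1=E4 (P8)
bar 2: v0=F3 v1=A3 (M3)
bar 3: v0=D3 v1=B3 (M6)
bar 4: v0=B2 v1=F3 (TT)
bar 5: v0=A2 v1=A3 (P8)
bar 6: v0=E3 v1=C4 (m6)
bar 7: v0=D3 v1=D4 (P8)
  R7 @ bar0.3: B3->F3 leap 6st
  R2 @ bar1.0: D3/F3 m3 -> E3/E4 P8 similar
  R7 @ bar1.0: F3->E4 leap 11st
  R4 @ bar4.0: B2/F3 TT untreated
  R7 @ bar4.0: B3->F3 leap 6st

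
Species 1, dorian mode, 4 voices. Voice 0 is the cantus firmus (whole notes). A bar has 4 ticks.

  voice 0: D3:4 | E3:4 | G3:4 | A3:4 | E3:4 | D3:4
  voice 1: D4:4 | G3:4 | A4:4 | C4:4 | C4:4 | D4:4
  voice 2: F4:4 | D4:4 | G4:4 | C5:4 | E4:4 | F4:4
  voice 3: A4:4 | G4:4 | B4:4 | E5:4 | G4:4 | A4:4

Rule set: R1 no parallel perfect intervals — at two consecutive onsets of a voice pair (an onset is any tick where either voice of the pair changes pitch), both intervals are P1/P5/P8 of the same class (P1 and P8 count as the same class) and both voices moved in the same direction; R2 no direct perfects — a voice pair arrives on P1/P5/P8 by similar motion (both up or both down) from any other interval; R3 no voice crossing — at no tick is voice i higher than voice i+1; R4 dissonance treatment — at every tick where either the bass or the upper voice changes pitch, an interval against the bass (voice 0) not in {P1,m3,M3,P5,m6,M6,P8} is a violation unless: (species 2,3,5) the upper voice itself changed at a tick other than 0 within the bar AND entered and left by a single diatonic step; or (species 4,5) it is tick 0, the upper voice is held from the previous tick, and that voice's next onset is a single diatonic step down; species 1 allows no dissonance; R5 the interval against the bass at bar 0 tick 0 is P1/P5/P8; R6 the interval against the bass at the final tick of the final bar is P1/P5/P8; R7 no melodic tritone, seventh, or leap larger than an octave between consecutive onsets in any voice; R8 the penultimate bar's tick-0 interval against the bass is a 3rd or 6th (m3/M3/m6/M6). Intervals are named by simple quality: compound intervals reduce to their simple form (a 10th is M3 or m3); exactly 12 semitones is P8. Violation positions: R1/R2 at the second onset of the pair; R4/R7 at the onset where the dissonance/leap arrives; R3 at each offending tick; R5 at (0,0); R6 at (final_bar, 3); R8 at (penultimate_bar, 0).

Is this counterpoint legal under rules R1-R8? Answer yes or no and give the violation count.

bar 0: v0=D3 v1=D4 v2=F4 v3=A4 (P5)
bar 1: v0=E3 v1=G3 v2=D4 v3=G4 (m3)
bar 2: v0=G3 v1=A4 v2=G4 v3=B4 (M3)
bar 3: v0=A3 v1=C4 v2=C5 v3=E5 (P5)
bar 4: v0=E3 v1=C4 v2=E4 v3=G4 (m3)
bar 5: v0=D3 v1=D4 v2=F4 v3=A4 (P5)
  R5 @ bar0.0: opens on m3
  R2 @ bar1.0: D4/F4 m3 -> G3/D4 P5 similar
  R2 @ bar1.0: D4/A4 P5 -> G3/G4 P8 similar
  R4 @ bar1.0: E3/D4 m7 untreated
  R2 @ bar2.0: E3/D4 m7 -> G3/G4 P8 similar
  R3 @ bar2.0: A4 above G4
  R4 @ bar2.0: G3/A4 M2 untreated
  R7 @ bar2.0: G3->A4 leap 14st
  R3 @ bar2.1: A4 above G4
  R3 @ bar2.2: A4 above G4
  R3 @ bar2.3: A4 above G4
  R2 @ bar3.0: G3/B4 M3 -> A3/E5 P5 similar
  R2 @ bar4.0: A3/C5 m3 -> E3/E4 P8 similar
  R8 @ bar4.0: penult P8 not 3rd/6th
  R1 @ bar5.0: C4/G4 P5 -> D4/A4 P5 similar
  R6 @ bar5.3: closes on m3

No (16 violations)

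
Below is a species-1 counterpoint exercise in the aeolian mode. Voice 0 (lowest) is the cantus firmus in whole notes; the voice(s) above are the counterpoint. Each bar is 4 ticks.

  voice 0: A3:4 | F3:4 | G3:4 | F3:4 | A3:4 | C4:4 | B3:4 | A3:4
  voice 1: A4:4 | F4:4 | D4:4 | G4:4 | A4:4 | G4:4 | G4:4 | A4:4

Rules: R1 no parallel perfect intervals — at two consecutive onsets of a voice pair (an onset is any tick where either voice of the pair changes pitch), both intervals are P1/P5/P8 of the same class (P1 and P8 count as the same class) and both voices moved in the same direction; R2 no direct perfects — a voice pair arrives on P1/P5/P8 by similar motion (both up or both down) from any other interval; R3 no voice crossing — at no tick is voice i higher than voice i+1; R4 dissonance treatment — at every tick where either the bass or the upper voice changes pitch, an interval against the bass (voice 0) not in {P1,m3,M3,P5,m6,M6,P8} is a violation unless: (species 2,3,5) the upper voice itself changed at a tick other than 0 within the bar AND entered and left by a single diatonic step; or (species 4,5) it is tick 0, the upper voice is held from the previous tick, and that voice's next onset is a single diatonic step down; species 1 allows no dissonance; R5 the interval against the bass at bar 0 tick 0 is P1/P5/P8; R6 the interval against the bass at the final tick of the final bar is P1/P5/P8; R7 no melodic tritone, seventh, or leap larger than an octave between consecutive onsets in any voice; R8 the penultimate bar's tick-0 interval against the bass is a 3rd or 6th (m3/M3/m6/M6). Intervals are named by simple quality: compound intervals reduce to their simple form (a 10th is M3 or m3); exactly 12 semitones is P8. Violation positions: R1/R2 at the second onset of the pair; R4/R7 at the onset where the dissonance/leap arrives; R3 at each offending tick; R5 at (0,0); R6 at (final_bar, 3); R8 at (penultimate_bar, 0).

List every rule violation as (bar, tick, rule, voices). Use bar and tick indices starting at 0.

bar 0: v0=A3 v1=A4 downbeat P8
bar 1: v0=F3 v1=F4 downbeat P8
bar 2: v0=G3 v1=D4 downbeat P5
bar 3: v0=F3 v1=G4 downbeat M2
bar 4: v0=A3 v1=A4 downbeat P8
bar 5: v0=C4 v1=G4 downbeat P5
bar 6: v0=B3 v1=G4 downbeat m6
bar 7: v0=A3 v1=A4 downbeat P8
  -> R1 @ bar 1 tick 0 v(0, 1): A3/A4 P8 -> F3/F4 P8 similar
  -> R4 @ bar 3 tick 0 v(0, 1): F3/G4 M2 untreated
  -> R2 @ bar 4 tick 0 v(0, 1): F3/G4 M2 -> A3/A4 P8 similar

(1, 0, R1, (0, 1))
(3, 0, R4, (0, 1))
(4, 0, R2, (0, 1))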